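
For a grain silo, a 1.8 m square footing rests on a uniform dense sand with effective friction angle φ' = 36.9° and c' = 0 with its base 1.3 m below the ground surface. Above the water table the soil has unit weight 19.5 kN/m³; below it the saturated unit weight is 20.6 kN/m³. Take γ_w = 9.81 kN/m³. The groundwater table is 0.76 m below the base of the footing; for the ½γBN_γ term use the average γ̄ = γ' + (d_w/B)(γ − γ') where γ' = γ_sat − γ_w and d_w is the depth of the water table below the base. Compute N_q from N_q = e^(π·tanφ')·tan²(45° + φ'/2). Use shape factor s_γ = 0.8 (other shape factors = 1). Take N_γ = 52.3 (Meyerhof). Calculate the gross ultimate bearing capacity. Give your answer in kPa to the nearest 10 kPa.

tan36.9° = 0.7508, so N_q = e^(π×0.7508)·tan²(63.45°) = 10.578 × 4.005 = 42.37.
q = γ·D_f = 19.5 × 1.3 = 25.35 kPa.
γ' = 10.79 kN/m³; averaging over the depth B below the base, γ̄ = γ' + (d_w/B)(γ − γ') = 14.468 kN/m³.
q·N_q = 25.35 × 42.368 = 1074 kPa
0.5·γ·B·N_γ·s_γ = 0.5 × 14.468 × 1.8 × 52.3 × 0.8 = 544.79 kPa
q_ult = 1074 + 544.79 = 1618.8 kPa.

q_ult ≈ 1620 kPa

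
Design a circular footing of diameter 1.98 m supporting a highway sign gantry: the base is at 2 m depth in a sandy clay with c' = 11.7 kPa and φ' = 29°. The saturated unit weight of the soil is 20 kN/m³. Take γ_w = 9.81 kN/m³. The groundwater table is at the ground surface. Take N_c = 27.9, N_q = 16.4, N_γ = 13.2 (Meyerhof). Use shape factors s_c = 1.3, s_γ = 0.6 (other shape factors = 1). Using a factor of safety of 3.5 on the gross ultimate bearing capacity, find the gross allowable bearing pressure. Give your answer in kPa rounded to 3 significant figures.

q_all ≈ 240 kPa

γ' = 20 − 9.81 = 10.19 kN/m³ (submerged throughout). q = 10.19 × 2 = 20.38 kPa; the same γ' applies in the ½γBN_γ term.
c·N_c·s_c = 11.7 × 27.9 × 1.3 = 424.36 kPa
q·N_q = 20.38 × 16.4 = 334.23 kPa
0.5·γ·B·N_γ·s_γ = 0.5 × 10.19 × 1.98 × 13.2 × 0.6 = 79.898 kPa
q_ult = 424.36 + 334.23 + 79.898 = 838.49 kPa.
q_all = 838.49 / 3.5 = 239.57 kPa.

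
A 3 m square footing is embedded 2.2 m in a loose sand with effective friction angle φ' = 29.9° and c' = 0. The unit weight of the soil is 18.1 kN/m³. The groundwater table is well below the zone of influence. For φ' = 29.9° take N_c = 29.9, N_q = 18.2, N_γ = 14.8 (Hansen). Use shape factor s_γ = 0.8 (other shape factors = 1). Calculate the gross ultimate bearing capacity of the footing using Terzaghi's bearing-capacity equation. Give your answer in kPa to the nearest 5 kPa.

Overburden at base level: q = 18.1 × 2.2 = 39.82 kPa.
Surcharge term q·N_q = 39.82 × 18.2 = 724.72 kPa; self-weight term 0.5·γ·B·N_γ·s_γ = 0.5 × 18.1 × 3 × 14.8 × 0.8 = 321.46 kPa.
q_ult = 724.72 + 321.46 = 1046.2 kPa.

q_ult ≈ 1045 kPa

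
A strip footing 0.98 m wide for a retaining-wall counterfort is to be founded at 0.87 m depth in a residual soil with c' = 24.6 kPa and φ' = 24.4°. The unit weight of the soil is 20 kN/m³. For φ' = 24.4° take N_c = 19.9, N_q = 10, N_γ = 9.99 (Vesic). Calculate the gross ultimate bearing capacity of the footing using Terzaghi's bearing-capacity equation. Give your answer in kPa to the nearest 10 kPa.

q_ult ≈ 760 kPa

q = γ·D_f = 20 × 0.87 = 17.4 kPa.
c·N_c = 24.6 × 19.9 = 489.54 kPa
q·N_q = 17.4 × 10 = 174 kPa
0.5·γ·B·N_γ = 0.5 × 20 × 0.98 × 9.99 = 97.902 kPa
q_ult = 489.54 + 174 + 97.902 = 761.44 kPa.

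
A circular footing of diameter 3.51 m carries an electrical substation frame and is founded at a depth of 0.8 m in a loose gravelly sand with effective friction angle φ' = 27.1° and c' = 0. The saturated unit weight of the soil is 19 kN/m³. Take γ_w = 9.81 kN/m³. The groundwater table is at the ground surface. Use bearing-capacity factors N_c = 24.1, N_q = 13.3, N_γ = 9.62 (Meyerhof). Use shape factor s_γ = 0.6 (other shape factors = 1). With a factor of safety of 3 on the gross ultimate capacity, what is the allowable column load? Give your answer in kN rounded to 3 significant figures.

P_all ≈ 616 kN

Water table at ground surface, so effective unit weight γ' = 19 − 9.81 = 9.19 kN/m³ is used throughout; overburden q = 9.19 × 0.8 = 7.352 kPa; the same γ' applies in the ½γBN_γ term.
Surcharge term q·N_q = 7.352 × 13.3 = 97.782 kPa; self-weight term 0.5·γ·B·N_γ·s_γ = 0.5 × 9.19 × 3.51 × 9.62 × 0.6 = 93.093 kPa.
q_ult = 97.782 + 93.093 = 190.88 kPa.
Gross allowable pressure q_all = 190.88 / 3 = 63.625 kPa.
Footing area = 9.6762 m², so allowable column load = 63.625 × 9.6762 = 615.65 kN.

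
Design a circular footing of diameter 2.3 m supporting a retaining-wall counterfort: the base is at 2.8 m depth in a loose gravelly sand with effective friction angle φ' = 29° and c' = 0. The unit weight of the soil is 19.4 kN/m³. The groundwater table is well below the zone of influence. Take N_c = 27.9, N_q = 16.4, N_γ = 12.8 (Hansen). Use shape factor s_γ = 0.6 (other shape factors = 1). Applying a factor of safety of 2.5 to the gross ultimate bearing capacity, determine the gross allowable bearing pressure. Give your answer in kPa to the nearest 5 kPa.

Overburden at base level: q = 19.4 × 2.8 = 54.32 kPa.
Surcharge term q·N_q = 54.32 × 16.4 = 890.85 kPa; self-weight term 0.5·γ·B·N_γ·s_γ = 0.5 × 19.4 × 2.3 × 12.8 × 0.6 = 171.34 kPa.
q_ult = 890.85 + 171.34 = 1062.2 kPa.
q_all = q_ult / FS = 1062.2 / 2.5 = 424.88 kPa.

q_all ≈ 425 kPa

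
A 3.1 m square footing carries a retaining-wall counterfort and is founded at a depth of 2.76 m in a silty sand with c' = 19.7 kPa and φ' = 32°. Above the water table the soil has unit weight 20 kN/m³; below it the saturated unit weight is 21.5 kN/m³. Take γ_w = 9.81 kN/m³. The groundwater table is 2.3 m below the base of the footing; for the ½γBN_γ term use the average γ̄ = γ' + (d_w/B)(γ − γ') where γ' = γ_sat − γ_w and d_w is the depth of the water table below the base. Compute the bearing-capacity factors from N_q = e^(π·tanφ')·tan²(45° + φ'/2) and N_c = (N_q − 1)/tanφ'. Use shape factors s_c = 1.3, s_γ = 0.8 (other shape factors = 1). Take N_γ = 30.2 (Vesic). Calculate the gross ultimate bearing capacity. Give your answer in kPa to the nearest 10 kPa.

tan32° = 0.6249, so N_q = e^(π×0.6249)·tan²(61°) = 7.121 × 3.255 = 23.18.
N_c = (23.18 − 1)/tan32° = 35.49.
q = γ·D_f = 20 × 2.76 = 55.2 kPa.
γ' = 11.69 kN/m³; averaging over the depth B below the base, γ̄ = γ' + (d_w/B)(γ − γ') = 17.855 kN/m³.
c·N_c·s_c = 19.7 × 35.49 × 1.3 = 908.91 kPa
q·N_q = 55.2 × 23.177 = 1279.4 kPa
0.5·γ·B·N_γ·s_γ = 0.5 × 17.855 × 3.1 × 30.2 × 0.8 = 668.65 kPa
q_ult = 908.91 + 1279.4 + 668.65 = 2856.9 kPa.

q_ult ≈ 2860 kPa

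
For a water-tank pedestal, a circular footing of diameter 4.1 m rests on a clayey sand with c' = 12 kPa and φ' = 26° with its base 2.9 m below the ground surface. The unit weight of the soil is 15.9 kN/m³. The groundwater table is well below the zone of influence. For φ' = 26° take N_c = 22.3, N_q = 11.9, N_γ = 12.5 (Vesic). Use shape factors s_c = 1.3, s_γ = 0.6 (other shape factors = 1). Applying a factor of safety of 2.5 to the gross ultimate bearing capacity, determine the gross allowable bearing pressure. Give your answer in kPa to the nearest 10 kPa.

q = γ·D_f = 15.9 × 2.9 = 46.11 kPa.
c·N_c·s_c = 12 × 22.3 × 1.3 = 347.88 kPa
q·N_q = 46.11 × 11.9 = 548.71 kPa
0.5·γ·B·N_γ·s_γ = 0.5 × 15.9 × 4.1 × 12.5 × 0.6 = 244.46 kPa
q_ult = 347.88 + 548.71 + 244.46 = 1141.1 kPa.
q_all = q_ult / FS = 1141.1 / 2.5 = 456.42 kPa.

q_all ≈ 460 kPa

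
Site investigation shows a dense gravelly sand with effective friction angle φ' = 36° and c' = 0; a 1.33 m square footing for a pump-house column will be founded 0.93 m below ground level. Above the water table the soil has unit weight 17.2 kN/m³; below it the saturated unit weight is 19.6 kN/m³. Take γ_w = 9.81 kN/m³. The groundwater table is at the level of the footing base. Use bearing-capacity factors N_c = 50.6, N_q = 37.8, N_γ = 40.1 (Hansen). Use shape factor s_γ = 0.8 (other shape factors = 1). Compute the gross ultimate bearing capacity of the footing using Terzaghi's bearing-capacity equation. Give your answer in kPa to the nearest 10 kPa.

q_ult ≈ 810 kPa

Effective surcharge at the founding depth q = γ·D_f = 17.2 × 0.93 = 15.996 kPa.
The water table coincides with the base, so in the self-weight term γ → γ' = 9.79 kN/m³.
q_ult = q·N_q + 0.5·γ·B·N_γ·s_γ
     = 15.996 × 37.8 + 0.5 × 9.79 × 1.33 × 40.1 × 0.8
     = 604.65 + 208.85 = 813.5 kPa.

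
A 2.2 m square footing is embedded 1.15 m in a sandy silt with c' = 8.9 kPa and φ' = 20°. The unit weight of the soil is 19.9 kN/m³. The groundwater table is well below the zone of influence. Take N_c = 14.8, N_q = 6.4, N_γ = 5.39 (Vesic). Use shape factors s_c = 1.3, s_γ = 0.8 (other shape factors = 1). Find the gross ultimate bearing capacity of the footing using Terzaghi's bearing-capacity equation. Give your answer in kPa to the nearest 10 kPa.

q_ult ≈ 410 kPa

Overburden at base level: q = 19.9 × 1.15 = 22.885 kPa.
Cohesion term c·N_c·s_c = 8.9 × 14.8 × 1.3 = 171.24 kPa; surcharge term q·N_q = 22.885 × 6.4 = 146.46 kPa; self-weight term 0.5·γ·B·N_γ·s_γ = 0.5 × 19.9 × 2.2 × 5.39 × 0.8 = 94.39 kPa.
q_ult = 171.24 + 146.46 + 94.39 = 412.09 kPa.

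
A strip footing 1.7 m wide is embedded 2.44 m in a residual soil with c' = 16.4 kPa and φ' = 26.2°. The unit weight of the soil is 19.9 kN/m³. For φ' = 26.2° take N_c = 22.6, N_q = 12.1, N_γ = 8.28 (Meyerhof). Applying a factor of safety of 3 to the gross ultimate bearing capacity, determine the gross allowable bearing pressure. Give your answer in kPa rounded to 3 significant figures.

q_all ≈ 366 kPa

Overburden at base level: q = 19.9 × 2.44 = 48.556 kPa.
Cohesion term c·N_c = 16.4 × 22.6 = 370.64 kPa; surcharge term q·N_q = 48.556 × 12.1 = 587.53 kPa; self-weight term 0.5·γ·B·N_γ = 0.5 × 19.9 × 1.7 × 8.28 = 140.06 kPa.
q_ult = 370.64 + 587.53 + 140.06 = 1098.2 kPa.
q_all = q_ult / FS = 1098.2 / 3 = 366.07 kPa.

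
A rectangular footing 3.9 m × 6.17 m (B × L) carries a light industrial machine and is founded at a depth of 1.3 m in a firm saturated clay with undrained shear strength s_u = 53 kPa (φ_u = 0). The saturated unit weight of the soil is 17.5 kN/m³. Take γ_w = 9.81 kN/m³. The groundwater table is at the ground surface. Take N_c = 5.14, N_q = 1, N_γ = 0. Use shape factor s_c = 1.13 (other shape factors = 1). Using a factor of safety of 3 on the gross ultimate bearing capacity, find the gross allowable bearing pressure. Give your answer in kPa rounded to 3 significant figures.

q_all ≈ 106 kPa

Water table at ground surface, so effective unit weight γ' = 17.5 − 9.81 = 7.69 kN/m³ is used throughout; overburden q = 7.69 × 1.3 = 9.997 kPa.
Cohesion term c·N_c·s_c = 53 × 5.14 × 1.13 = 307.83 kPa; surcharge term q·N_q = 9.997 × 1 = 9.997 kPa.
q_ult = 307.83 + 9.997 = 317.83 kPa.
q_all = 317.83 / 3 = 105.94 kPa.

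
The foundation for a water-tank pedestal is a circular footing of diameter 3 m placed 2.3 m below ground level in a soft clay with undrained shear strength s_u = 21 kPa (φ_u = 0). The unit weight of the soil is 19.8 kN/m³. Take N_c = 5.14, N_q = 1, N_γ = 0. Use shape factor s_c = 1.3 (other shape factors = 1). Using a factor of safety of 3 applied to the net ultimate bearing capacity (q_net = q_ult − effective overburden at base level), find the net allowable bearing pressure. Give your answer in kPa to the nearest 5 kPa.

Effective surcharge at the founding depth q = γ·D_f = 19.8 × 2.3 = 45.54 kPa.
q_ult = c·N_c·s_c + q·N_q
     = 21 × 5.14 × 1.3 + 45.54 × 1
     = 140.32 + 45.54 = 185.86 kPa.
Net ultimate: q_net = 185.86 − 45.54 = 140.32 kPa.
q_all(net) = 140.32 / 3 = 46.774 kPa.

q_all(net) ≈ 45 kPa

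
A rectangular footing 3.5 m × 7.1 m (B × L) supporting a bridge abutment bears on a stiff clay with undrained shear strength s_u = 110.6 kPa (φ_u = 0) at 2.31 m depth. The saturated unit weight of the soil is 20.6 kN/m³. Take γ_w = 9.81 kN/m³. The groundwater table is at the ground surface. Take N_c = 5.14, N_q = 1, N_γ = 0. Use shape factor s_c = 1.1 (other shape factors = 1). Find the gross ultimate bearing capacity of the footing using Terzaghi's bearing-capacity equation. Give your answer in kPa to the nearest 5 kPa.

With the water table at the surface the whole profile is submerged: γ' = 20.6 − 9.81 = 10.79 kN/m³, so q = γ'·D_f = 24.925 kPa.
q_ult = c·N_c·s_c + q·N_q
     = 110.6 × 5.14 × 1.1 + 24.925 × 1
     = 625.33 + 24.925 = 650.26 kPa.

q_ult ≈ 650 kPa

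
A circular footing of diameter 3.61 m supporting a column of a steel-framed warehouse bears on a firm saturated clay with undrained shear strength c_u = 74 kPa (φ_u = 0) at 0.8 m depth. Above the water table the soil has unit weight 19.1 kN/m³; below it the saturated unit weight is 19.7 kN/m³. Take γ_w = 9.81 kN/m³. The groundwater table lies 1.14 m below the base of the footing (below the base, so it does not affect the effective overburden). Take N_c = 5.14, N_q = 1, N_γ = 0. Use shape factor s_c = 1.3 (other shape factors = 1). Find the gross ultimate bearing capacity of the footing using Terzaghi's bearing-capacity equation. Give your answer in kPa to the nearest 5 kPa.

Effective surcharge at the founding depth q = γ·D_f = 19.1 × 0.8 = 15.28 kPa.
q_ult = c·N_c·s_c + q·N_q
     = 74 × 5.14 × 1.3 + 15.28 × 1
     = 494.47 + 15.28 = 509.75 kPa.

q_ult ≈ 510 kPa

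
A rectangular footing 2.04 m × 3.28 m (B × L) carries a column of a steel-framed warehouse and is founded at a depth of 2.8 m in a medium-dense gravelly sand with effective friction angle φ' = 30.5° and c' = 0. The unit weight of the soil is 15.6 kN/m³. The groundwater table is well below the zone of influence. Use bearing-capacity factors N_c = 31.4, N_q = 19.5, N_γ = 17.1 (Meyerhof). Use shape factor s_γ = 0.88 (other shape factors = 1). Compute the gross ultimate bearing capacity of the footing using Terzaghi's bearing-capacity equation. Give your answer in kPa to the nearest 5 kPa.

q = γ·D_f = 15.6 × 2.8 = 43.68 kPa.
q·N_q = 43.68 × 19.5 = 851.76 kPa
0.5·γ·B·N_γ·s_γ = 0.5 × 15.6 × 2.04 × 17.1 × 0.88 = 239.44 kPa
q_ult = 851.76 + 239.44 = 1091.2 kPa.

q_ult ≈ 1090 kPa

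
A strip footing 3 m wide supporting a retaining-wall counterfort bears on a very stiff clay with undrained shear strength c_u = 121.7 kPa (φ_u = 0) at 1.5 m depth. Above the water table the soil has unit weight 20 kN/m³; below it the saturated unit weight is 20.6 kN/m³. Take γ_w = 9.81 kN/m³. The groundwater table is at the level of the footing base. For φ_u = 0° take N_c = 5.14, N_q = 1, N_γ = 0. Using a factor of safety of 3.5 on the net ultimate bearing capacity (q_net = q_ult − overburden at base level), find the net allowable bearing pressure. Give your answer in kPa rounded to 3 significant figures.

q_all(net) ≈ 179 kPa

q = γ·D_f = 20 × 1.5 = 30 kPa.
c·N_c = 121.7 × 5.14 = 625.54 kPa
q·N_q = 30 × 1 = 30 kPa
q_ult = 625.54 + 30 = 655.54 kPa.
q_net = 655.54 − 30 = 625.54 kPa.
q_all(net) = 625.54 / 3.5 = 178.73 kPa.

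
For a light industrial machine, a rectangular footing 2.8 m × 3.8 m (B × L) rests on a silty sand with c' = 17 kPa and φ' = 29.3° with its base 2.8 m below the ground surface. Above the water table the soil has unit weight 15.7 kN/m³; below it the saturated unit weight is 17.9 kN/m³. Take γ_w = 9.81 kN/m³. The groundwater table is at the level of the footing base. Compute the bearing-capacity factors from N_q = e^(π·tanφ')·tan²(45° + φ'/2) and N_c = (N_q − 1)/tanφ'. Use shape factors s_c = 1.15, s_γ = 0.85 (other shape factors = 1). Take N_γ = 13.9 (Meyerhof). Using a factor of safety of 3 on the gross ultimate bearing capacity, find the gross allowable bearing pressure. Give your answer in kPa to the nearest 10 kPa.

q_all ≈ 480 kPa

N_q = e^(π·tan29.3°)·tan²(59.65°) = 17; N_c = (N_q − 1)/tanφ' = 28.52.
Effective surcharge at the founding depth q = γ·D_f = 15.7 × 2.8 = 43.96 kPa.
The water table coincides with the base, so in the self-weight term γ → γ' = 8.09 kN/m³.
q_ult = c·N_c·s_c + q·N_q + 0.5·γ·B·N_γ·s_γ
     = 17 × 28.52 × 1.15 + 43.96 × 17.004 + 0.5 × 8.09 × 2.8 × 13.9 × 0.85
     = 557.56 + 747.52 + 133.82 = 1438.9 kPa.
q_all = 1438.9 / 3 = 479.63 kPa.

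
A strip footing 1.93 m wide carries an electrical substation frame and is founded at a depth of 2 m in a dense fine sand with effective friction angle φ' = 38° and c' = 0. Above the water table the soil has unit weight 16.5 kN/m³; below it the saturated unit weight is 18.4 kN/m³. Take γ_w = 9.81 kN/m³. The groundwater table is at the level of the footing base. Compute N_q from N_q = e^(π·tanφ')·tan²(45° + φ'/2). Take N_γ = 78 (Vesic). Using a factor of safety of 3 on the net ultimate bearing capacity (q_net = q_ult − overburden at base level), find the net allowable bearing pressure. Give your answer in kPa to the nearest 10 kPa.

N_q = e^(π·tan38°)·tan²(64°) = 48.93.
Overburden at base level: q = 16.5 × 2 = 33 kPa.
Below the base the soil is submerged, so the ½γBN_γ term uses γ' = 18.4 − 9.81 = 8.59 kN/m³.
Surcharge term q·N_q = 33 × 48.933 = 1614.8 kPa; self-weight term 0.5·γ·B·N_γ = 0.5 × 8.59 × 1.93 × 78 = 646.57 kPa.
q_ult = 1614.8 + 646.57 = 2261.4 kPa.
q_net = 2261.4 − 33 = 2228.4 kPa.
q_all(net) = 2228.4 / 3 = 742.79 kPa.

q_all(net) ≈ 740 kPa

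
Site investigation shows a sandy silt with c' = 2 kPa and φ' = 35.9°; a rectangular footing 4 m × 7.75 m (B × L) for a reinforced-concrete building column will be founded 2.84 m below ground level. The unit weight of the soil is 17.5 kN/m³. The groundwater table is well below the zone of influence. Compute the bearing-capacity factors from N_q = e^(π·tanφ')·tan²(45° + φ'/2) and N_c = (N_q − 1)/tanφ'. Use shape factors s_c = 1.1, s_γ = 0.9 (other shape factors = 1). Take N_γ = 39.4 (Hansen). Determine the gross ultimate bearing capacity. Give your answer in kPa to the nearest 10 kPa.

tan35.9° = 0.7239, so N_q = e^(π×0.7239)·tan²(62.95°) = 9.719 × 3.835 = 37.28.
N_c = (37.28 − 1)/tan35.9° = 50.11.
Effective surcharge at the founding depth q = γ·D_f = 17.5 × 2.84 = 49.7 kPa.
q_ult = c·N_c·s_c + q·N_q + 0.5·γ·B·N_γ·s_γ
     = 2 × 50.115 × 1.1 + 49.7 × 37.277 + 0.5 × 17.5 × 4 × 39.4 × 0.9
     = 110.25 + 1852.7 + 1241.1 = 3204 kPa.

q_ult ≈ 3200 kPa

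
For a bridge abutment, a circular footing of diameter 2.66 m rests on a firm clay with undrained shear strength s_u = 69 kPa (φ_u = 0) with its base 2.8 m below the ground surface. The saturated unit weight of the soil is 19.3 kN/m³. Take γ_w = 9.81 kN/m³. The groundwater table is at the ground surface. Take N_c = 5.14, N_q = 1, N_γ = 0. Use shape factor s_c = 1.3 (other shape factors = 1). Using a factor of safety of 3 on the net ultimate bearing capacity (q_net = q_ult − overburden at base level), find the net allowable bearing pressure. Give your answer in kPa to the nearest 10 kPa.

With the water table at the surface the whole profile is submerged: γ' = 19.3 − 9.81 = 9.49 kN/m³, so q = γ'·D_f = 26.572 kPa.
q_ult = c·N_c·s_c + q·N_q
     = 69 × 5.14 × 1.3 + 26.572 × 1
     = 461.06 + 26.572 = 487.63 kPa.
q_net = 487.63 − 26.572 = 461.06 kPa.
q_all(net) = 461.06 / 3 = 153.69 kPa.

q_all(net) ≈ 150 kPa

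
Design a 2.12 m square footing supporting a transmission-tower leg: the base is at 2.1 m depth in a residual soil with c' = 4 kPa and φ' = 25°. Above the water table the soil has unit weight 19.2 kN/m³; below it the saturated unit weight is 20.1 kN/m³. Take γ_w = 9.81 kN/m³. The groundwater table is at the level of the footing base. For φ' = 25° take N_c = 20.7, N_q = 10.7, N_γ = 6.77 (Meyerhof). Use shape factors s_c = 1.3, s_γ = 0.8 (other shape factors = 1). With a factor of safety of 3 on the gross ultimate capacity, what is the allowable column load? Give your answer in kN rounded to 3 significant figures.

Overburden at base level: q = 19.2 × 2.1 = 40.32 kPa.
Below the base the soil is submerged, so the ½γBN_γ term uses γ' = 20.1 − 9.81 = 10.29 kN/m³.
Cohesion term c·N_c·s_c = 4 × 20.7 × 1.3 = 107.64 kPa; surcharge term q·N_q = 40.32 × 10.7 = 431.42 kPa; self-weight term 0.5·γ·B·N_γ·s_γ = 0.5 × 10.29 × 2.12 × 6.77 × 0.8 = 59.074 kPa.
q_ult = 107.64 + 431.42 + 59.074 = 598.14 kPa.
Gross allowable pressure q_all = 598.14 / 3 = 199.38 kPa.
Footing area = 4.4944 m², so allowable column load = 199.38 × 4.4944 = 896.09 kN.

P_all ≈ 896 kN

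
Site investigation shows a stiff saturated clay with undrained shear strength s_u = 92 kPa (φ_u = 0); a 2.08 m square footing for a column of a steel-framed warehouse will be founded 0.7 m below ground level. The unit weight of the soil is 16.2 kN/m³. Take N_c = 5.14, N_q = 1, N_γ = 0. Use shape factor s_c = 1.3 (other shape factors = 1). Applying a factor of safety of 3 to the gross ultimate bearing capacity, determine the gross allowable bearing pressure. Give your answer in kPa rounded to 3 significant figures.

q_all ≈ 209 kPa

Overburden at base level: q = 16.2 × 0.7 = 11.34 kPa.
Cohesion term c·N_c·s_c = 92 × 5.14 × 1.3 = 614.74 kPa; surcharge term q·N_q = 11.34 × 1 = 11.34 kPa.
q_ult = 614.74 + 11.34 = 626.08 kPa.
q_all = q_ult / FS = 626.08 / 3 = 208.69 kPa.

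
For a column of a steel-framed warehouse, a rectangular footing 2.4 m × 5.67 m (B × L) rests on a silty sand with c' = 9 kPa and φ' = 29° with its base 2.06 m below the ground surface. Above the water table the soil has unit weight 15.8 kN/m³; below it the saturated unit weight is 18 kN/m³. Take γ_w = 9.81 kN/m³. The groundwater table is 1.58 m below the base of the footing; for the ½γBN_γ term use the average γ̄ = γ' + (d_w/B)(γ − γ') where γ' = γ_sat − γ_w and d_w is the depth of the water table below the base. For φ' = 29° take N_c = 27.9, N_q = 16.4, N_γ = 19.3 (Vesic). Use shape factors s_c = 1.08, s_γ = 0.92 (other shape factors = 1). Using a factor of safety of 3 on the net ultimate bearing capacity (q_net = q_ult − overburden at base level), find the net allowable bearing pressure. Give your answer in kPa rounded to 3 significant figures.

q = γ·D_f = 15.8 × 2.06 = 32.548 kPa.
γ' = 8.19 kN/m³; averaging over the depth B below the base, γ̄ = γ' + (d_w/B)(γ − γ') = 13.2 kN/m³.
c·N_c·s_c = 9 × 27.9 × 1.08 = 271.19 kPa
q·N_q = 32.548 × 16.4 = 533.79 kPa
0.5·γ·B·N_γ·s_γ = 0.5 × 13.2 × 2.4 × 19.3 × 0.92 = 281.25 kPa
q_ult = 271.19 + 533.79 + 281.25 = 1086.2 kPa.
q_net = 1086.2 − 32.548 = 1053.7 kPa.
q_all(net) = 1053.7 / 3 = 351.23 kPa.

q_all(net) ≈ 351 kPa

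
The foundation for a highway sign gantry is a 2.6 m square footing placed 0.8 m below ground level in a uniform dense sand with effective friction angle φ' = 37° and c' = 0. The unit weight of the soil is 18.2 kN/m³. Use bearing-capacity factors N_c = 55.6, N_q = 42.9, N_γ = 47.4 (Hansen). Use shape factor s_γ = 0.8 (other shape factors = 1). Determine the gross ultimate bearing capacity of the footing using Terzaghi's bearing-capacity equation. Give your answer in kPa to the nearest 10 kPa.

Effective surcharge at the founding depth q = γ·D_f = 18.2 × 0.8 = 14.56 kPa.
q_ult = q·N_q + 0.5·γ·B·N_γ·s_γ
     = 14.56 × 42.9 + 0.5 × 18.2 × 2.6 × 47.4 × 0.8
     = 624.62 + 897.19 = 1521.8 kPa.

q_ult ≈ 1520 kPa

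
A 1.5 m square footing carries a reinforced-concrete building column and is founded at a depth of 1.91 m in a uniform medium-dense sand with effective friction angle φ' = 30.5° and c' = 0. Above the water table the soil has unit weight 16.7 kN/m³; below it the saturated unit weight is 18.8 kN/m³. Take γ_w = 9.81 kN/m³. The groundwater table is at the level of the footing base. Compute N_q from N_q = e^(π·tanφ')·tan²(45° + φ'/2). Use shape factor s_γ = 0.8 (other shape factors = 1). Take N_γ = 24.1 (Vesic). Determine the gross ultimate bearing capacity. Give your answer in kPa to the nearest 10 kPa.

tan30.5° = 0.589, so N_q = e^(π×0.589)·tan²(60.25°) = 6.363 × 3.061 = 19.48.
Effective surcharge at the founding depth q = γ·D_f = 16.7 × 1.91 = 31.897 kPa.
The water table coincides with the base, so in the self-weight term γ → γ' = 8.99 kN/m³.
q_ult = q·N_q + 0.5·γ·B·N_γ·s_γ
     = 31.897 × 19.479 + 0.5 × 8.99 × 1.5 × 24.1 × 0.8
     = 621.33 + 130 = 751.33 kPa.

q_ult ≈ 750 kPa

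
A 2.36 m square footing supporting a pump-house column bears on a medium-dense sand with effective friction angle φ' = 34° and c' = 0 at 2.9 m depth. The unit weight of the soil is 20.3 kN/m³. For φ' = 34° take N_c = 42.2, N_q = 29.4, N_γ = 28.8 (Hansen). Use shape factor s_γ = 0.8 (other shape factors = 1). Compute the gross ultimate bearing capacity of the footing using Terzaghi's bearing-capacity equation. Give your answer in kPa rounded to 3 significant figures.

q_ult ≈ 2280 kPa

Overburden at base level: q = 20.3 × 2.9 = 58.87 kPa.
Surcharge term q·N_q = 58.87 × 29.4 = 1730.8 kPa; self-weight term 0.5·γ·B·N_γ·s_γ = 0.5 × 20.3 × 2.36 × 28.8 × 0.8 = 551.9 kPa.
q_ult = 1730.8 + 551.9 = 2282.7 kPa.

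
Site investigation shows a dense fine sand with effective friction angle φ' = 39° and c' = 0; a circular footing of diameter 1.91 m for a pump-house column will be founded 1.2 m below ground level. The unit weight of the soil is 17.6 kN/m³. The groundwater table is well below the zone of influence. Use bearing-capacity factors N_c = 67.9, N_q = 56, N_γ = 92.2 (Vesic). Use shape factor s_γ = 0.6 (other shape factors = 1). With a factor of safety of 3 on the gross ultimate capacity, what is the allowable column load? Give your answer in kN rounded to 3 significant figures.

P_all ≈ 2020 kN

q = γ·D_f = 17.6 × 1.2 = 21.12 kPa.
q·N_q = 21.12 × 56 = 1182.7 kPa
0.5·γ·B·N_γ·s_γ = 0.5 × 17.6 × 1.91 × 92.2 × 0.6 = 929.82 kPa
q_ult = 1182.7 + 929.82 = 2112.5 kPa.
Gross allowable pressure q_all = 2112.5 / 3 = 704.18 kPa.
Footing area = 2.8652 m², so allowable column load = 704.18 × 2.8652 = 2017.6 kN.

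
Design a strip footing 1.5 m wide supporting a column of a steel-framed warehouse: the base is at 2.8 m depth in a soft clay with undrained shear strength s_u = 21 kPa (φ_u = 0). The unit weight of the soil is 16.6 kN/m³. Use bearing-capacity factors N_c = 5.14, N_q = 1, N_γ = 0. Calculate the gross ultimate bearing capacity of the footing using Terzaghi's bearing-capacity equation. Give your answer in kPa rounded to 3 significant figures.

q_ult ≈ 154 kPa

Overburden at base level: q = 16.6 × 2.8 = 46.48 kPa.
Cohesion term c·N_c = 21 × 5.14 = 107.94 kPa; surcharge term q·N_q = 46.48 × 1 = 46.48 kPa.
q_ult = 107.94 + 46.48 = 154.42 kPa.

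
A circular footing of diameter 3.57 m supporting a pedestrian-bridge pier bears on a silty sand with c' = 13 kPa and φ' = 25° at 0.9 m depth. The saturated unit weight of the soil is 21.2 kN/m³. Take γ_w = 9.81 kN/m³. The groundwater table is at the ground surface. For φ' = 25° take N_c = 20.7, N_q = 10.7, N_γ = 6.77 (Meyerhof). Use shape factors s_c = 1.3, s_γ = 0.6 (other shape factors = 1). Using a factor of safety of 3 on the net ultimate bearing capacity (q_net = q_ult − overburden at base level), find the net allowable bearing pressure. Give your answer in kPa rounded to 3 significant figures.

q_all(net) ≈ 177 kPa

With the water table at the surface the whole profile is submerged: γ' = 21.2 − 9.81 = 11.39 kN/m³, so q = γ'·D_f = 10.251 kPa; the same γ' applies in the ½γBN_γ term.
q_ult = c·N_c·s_c + q·N_q + 0.5·γ·B·N_γ·s_γ
     = 13 × 20.7 × 1.3 + 10.251 × 10.7 + 0.5 × 11.39 × 3.57 × 6.77 × 0.6
     = 349.83 + 109.69 + 82.585 = 542.1 kPa.
q_net = 542.1 − 10.251 = 531.85 kPa.
q_all(net) = 531.85 / 3 = 177.28 kPa.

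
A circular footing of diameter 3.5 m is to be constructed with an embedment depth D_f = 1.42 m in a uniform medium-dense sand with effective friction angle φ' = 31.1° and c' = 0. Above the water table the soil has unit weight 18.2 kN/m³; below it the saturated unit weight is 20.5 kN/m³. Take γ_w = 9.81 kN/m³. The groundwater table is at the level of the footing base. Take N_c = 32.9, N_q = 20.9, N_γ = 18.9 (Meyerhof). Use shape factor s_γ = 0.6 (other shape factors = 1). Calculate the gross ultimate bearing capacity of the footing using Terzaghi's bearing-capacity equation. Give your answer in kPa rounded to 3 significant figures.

Overburden at base level: q = 18.2 × 1.42 = 25.844 kPa.
Below the base the soil is submerged, so the ½γBN_γ term uses γ' = 20.5 − 9.81 = 10.69 kN/m³.
Surcharge term q·N_q = 25.844 × 20.9 = 540.14 kPa; self-weight term 0.5·γ·B·N_γ·s_γ = 0.5 × 10.69 × 3.5 × 18.9 × 0.6 = 212.14 kPa.
q_ult = 540.14 + 212.14 = 752.28 kPa.

q_ult ≈ 752 kPa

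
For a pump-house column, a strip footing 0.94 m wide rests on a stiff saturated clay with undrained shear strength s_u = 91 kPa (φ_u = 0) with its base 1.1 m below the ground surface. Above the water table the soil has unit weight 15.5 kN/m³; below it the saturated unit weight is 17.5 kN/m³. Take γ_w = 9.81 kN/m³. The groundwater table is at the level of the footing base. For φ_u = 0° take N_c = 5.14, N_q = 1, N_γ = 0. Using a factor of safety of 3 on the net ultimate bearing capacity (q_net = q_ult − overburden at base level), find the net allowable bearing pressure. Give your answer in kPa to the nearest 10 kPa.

q_all(net) ≈ 160 kPa

Effective surcharge at the founding depth q = γ·D_f = 15.5 × 1.1 = 17.05 kPa.
q_ult = c·N_c + q·N_q
     = 91 × 5.14 + 17.05 × 1
     = 467.74 + 17.05 = 484.79 kPa.
q_net = 484.79 − 17.05 = 467.74 kPa.
q_all(net) = 467.74 / 3 = 155.91 kPa.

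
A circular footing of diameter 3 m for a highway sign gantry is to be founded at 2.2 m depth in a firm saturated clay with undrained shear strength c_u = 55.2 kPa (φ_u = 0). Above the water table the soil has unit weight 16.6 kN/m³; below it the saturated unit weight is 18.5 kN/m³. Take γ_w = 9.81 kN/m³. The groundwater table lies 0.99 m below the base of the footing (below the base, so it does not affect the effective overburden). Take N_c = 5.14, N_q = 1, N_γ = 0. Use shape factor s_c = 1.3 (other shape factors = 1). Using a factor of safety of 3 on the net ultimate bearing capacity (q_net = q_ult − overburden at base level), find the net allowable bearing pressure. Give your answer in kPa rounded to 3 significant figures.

Effective surcharge at the founding depth q = γ·D_f = 16.6 × 2.2 = 36.52 kPa.
q_ult = c·N_c·s_c + q·N_q
     = 55.2 × 5.14 × 1.3 + 36.52 × 1
     = 368.85 + 36.52 = 405.37 kPa.
q_net = 405.37 − 36.52 = 368.85 kPa.
q_all(net) = 368.85 / 3 = 122.95 kPa.

q_all(net) ≈ 123 kPa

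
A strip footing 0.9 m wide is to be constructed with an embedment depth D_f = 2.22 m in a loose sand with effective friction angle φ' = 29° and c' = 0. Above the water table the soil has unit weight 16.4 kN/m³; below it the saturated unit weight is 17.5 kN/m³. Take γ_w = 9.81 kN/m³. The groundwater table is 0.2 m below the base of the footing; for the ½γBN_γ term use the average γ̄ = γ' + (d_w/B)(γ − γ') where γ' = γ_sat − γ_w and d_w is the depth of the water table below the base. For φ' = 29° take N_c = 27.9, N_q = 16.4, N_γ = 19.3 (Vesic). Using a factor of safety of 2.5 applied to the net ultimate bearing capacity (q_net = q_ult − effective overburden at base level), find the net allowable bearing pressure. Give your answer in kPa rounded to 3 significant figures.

q_all(net) ≈ 258 kPa

Overburden at base level: q = 16.4 × 2.22 = 36.408 kPa.
The water table is 0.2 m below the base (< B = 0.9 m), so the ½γBN_γ term uses γ̄ = γ' + (d_w/B)(γ − γ') = 7.69 + (0.2/0.9)(16.4 − 7.69) = 9.6256 kN/m³.
Surcharge term q·N_q = 36.408 × 16.4 = 597.09 kPa; self-weight term 0.5·γ·B·N_γ = 0.5 × 9.6256 × 0.9 × 19.3 = 83.598 kPa.
q_ult = 597.09 + 83.598 = 680.69 kPa.
Net ultimate: q_net = 680.69 − 36.408 = 644.28 kPa.
q_all(net) = 644.28 / 2.5 = 257.71 kPa.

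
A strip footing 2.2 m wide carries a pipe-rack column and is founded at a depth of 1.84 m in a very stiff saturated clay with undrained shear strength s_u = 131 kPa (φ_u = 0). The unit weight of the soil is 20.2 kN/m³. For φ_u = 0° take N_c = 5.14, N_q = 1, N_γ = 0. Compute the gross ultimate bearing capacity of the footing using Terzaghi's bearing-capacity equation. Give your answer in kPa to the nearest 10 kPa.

q = γ·D_f = 20.2 × 1.84 = 37.168 kPa.
c·N_c = 131 × 5.14 = 673.34 kPa
q·N_q = 37.168 × 1 = 37.168 kPa
q_ult = 673.34 + 37.168 = 710.51 kPa.

q_ult ≈ 710 kPa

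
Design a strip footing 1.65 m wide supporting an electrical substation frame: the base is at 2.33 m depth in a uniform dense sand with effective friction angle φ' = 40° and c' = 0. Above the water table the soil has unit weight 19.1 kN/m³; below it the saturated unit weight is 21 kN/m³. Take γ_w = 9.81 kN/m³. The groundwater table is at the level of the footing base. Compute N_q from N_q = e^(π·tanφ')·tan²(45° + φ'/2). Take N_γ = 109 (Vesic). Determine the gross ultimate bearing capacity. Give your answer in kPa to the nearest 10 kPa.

tan40° = 0.8391, so N_q = e^(π×0.8391)·tan²(65°) = 13.959 × 4.599 = 64.2.
Effective surcharge at the founding depth q = γ·D_f = 19.1 × 2.33 = 44.503 kPa.
The water table coincides with the base, so in the self-weight term γ → γ' = 11.19 kN/m³.
q_ult = q·N_q + 0.5·γ·B·N_γ
     = 44.503 × 64.195 + 0.5 × 11.19 × 1.65 × 109
     = 2856.9 + 1006.3 = 3863.1 kPa.

q_ult ≈ 3860 kPa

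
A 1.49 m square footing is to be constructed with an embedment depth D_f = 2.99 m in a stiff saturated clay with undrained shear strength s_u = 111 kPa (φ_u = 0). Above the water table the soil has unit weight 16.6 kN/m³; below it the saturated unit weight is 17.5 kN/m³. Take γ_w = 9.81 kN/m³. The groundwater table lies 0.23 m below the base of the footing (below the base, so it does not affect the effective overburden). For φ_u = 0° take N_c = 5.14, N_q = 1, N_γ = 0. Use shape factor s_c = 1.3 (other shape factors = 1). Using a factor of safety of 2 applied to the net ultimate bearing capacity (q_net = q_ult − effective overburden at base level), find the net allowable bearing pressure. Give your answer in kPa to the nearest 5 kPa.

Effective surcharge at the founding depth q = γ·D_f = 16.6 × 2.99 = 49.634 kPa.
q_ult = c·N_c·s_c + q·N_q
     = 111 × 5.14 × 1.3 + 49.634 × 1
     = 741.7 + 49.634 = 791.34 kPa.
Net ultimate: q_net = 791.34 − 49.634 = 741.7 kPa.
q_all(net) = 741.7 / 2 = 370.85 kPa.

q_all(net) ≈ 370 kPa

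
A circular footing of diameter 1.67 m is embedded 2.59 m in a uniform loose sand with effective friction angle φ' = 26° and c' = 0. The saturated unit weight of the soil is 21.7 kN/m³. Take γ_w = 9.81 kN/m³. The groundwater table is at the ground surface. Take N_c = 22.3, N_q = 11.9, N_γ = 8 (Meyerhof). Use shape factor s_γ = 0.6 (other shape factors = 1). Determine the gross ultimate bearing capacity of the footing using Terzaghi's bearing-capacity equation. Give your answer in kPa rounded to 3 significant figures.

Water table at ground surface, so effective unit weight γ' = 21.7 − 9.81 = 11.89 kN/m³ is used throughout; overburden q = 11.89 × 2.59 = 30.795 kPa; the same γ' applies in the ½γBN_γ term.
Surcharge term q·N_q = 30.795 × 11.9 = 366.46 kPa; self-weight term 0.5·γ·B·N_γ·s_γ = 0.5 × 11.89 × 1.67 × 8 × 0.6 = 47.655 kPa.
q_ult = 366.46 + 47.655 = 414.12 kPa.

q_ult ≈ 414 kPa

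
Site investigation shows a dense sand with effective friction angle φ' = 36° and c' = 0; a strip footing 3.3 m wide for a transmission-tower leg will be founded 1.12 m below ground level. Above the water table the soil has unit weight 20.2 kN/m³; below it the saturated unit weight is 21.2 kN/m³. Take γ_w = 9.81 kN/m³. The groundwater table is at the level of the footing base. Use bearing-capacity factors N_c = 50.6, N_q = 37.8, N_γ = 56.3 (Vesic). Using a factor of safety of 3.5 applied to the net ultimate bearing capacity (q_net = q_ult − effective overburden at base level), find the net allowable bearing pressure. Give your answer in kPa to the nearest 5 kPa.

Overburden at base level: q = 20.2 × 1.12 = 22.624 kPa.
Below the base the soil is submerged, so the ½γBN_γ term uses γ' = 21.2 − 9.81 = 11.39 kN/m³.
Surcharge term q·N_q = 22.624 × 37.8 = 855.19 kPa; self-weight term 0.5·γ·B·N_γ = 0.5 × 11.39 × 3.3 × 56.3 = 1058.1 kPa.
q_ult = 855.19 + 1058.1 = 1913.3 kPa.
Net ultimate: q_net = 1913.3 − 22.624 = 1890.6 kPa.
q_all(net) = 1890.6 / 3.5 = 540.18 kPa.

q_all(net) ≈ 540 kPa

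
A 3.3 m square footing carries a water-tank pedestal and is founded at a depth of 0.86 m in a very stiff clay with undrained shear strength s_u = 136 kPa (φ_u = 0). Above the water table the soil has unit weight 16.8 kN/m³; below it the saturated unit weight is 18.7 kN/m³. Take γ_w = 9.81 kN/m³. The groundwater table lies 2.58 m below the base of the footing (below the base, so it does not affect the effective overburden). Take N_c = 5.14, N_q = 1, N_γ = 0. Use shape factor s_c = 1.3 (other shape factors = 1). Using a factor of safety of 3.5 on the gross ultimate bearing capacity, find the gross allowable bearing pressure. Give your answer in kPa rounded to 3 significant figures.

q_all ≈ 264 kPa

q = γ·D_f = 16.8 × 0.86 = 14.448 kPa.
c·N_c·s_c = 136 × 5.14 × 1.3 = 908.75 kPa
q·N_q = 14.448 × 1 = 14.448 kPa
q_ult = 908.75 + 14.448 = 923.2 kPa.
q_all = 923.2 / 3.5 = 263.77 kPa.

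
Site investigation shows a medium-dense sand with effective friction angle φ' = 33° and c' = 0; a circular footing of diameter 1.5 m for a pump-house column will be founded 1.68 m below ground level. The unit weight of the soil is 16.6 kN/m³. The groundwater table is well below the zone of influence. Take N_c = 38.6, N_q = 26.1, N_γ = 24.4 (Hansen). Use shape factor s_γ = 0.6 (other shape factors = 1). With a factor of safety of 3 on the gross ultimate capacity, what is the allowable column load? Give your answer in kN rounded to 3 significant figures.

P_all ≈ 536 kN

Effective surcharge at the founding depth q = γ·D_f = 16.6 × 1.68 = 27.888 kPa.
q_ult = q·N_q + 0.5·γ·B·N_γ·s_γ
     = 27.888 × 26.1 + 0.5 × 16.6 × 1.5 × 24.4 × 0.6
     = 727.88 + 182.27 = 910.14 kPa.
Gross allowable pressure q_all = 910.14 / 3 = 303.38 kPa.
Footing area = 1.7671 m², so allowable column load = 303.38 × 1.7671 = 536.11 kN.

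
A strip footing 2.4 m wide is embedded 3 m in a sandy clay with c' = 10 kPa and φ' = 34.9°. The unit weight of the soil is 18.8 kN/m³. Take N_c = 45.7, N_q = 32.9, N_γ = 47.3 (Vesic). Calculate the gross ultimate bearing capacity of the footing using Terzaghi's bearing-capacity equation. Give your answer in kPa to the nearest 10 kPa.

q_ult ≈ 3380 kPa

q = γ·D_f = 18.8 × 3 = 56.4 kPa.
c·N_c = 10 × 45.7 = 457 kPa
q·N_q = 56.4 × 32.9 = 1855.6 kPa
0.5·γ·B·N_γ = 0.5 × 18.8 × 2.4 × 47.3 = 1067.1 kPa
q_ult = 457 + 1855.6 + 1067.1 = 3379.6 kPa.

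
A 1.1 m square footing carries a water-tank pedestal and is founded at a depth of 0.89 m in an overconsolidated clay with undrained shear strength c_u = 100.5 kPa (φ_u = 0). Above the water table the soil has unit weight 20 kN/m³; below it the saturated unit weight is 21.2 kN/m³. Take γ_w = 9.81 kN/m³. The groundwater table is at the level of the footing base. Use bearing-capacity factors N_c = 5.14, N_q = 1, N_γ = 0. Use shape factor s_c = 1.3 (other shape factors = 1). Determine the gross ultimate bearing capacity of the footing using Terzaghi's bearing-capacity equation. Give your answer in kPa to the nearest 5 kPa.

Overburden at base level: q = 20 × 0.89 = 17.8 kPa.
Cohesion term c·N_c·s_c = 100.5 × 5.14 × 1.3 = 671.54 kPa; surcharge term q·N_q = 17.8 × 1 = 17.8 kPa.
q_ult = 671.54 + 17.8 = 689.34 kPa.

q_ult ≈ 690 kPa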